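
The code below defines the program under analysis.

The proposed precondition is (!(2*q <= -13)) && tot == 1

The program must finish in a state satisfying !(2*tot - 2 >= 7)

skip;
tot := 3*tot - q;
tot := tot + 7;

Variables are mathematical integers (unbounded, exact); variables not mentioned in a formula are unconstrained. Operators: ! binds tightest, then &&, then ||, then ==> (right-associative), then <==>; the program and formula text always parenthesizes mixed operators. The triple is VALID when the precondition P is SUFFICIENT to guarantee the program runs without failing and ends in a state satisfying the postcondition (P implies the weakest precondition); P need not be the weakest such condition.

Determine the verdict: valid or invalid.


Working backward. After the program, the postcondition !(2*tot - 2 >= 7) must hold; in canonical form it is !(2*tot >= 9).
Before tot := tot + 7: !(2*tot >= -5)
Before tot := 3*tot - q: !(6*tot >= 2*q - 5)
Before skip: !(6*tot >= 2*q - 5)
The weakest precondition is !(6*tot >= 2*q - 5).
Check whether (!(2*q <= -13)) && tot == 1 implies it.
Countermodel: at the initial state q = -6, tot = 1, the precondition holds but the weakest precondition fails.
Answer: invalid


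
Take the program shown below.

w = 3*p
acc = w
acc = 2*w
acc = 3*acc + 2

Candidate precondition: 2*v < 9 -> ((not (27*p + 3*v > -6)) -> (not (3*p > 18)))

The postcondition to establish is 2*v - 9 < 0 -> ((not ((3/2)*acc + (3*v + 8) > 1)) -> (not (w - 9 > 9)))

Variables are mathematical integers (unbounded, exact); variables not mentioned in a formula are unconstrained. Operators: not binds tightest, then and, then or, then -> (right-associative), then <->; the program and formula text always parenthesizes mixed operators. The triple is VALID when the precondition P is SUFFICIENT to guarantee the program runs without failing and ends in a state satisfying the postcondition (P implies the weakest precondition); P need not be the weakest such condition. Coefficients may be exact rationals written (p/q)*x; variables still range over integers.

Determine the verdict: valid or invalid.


Working backward. After the program, the postcondition 2*v - 9 < 0 -> ((not ((3/2)*acc + (3*v + 8) > 1)) -> (not (w - 9 > 9))) must hold; in canonical form it is 2*v < 9 -> ((not ((3/2)*acc + 3*v > -7)) -> (not (w > 18))).
Before acc := 3*acc + 2: 2*v < 9 -> ((not ((9/2)*acc + 3*v > -10)) -> (not (w > 18)))
Before acc := 2*w: 2*v < 9 -> ((not (3*v + 9*w > -10)) -> (not (w > 18)))
Before acc := w: 2*v < 9 -> ((not (3*v + 9*w > -10)) -> (not (w > 18)))
Before w := 3*p: 2*v < 9 -> ((not (27*p + 3*v > -10)) -> (not (3*p > 18)))
The weakest precondition is 2*v < 9 -> ((not (27*p + 3*v > -10)) -> (not (3*p > 18))).
Check whether 2*v < 9 -> ((not (27*p + 3*v > -6)) -> (not (3*p > 18))) implies it.
Every state satisfying the precondition satisfies the weakest precondition: the implication holds.
Answer: valid


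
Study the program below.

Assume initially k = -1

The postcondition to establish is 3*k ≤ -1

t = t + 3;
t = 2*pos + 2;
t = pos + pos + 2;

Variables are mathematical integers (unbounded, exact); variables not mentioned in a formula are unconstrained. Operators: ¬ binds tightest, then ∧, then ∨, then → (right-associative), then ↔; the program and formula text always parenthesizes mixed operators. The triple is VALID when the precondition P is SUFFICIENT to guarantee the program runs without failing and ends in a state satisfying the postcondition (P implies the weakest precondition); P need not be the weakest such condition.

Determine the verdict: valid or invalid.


Working backward. After the program, 3*k ≤ -1 must hold.
Before t := pos + pos + 2: 3*k ≤ -1
Before t := 2*pos + 2: 3*k ≤ -1
Before t := t + 3: 3*k ≤ -1
The weakest precondition is 3*k ≤ -1.
Check whether k = -1 implies it.
Every state satisfying the precondition satisfies the weakest precondition: the implication holds.
Answer: valid


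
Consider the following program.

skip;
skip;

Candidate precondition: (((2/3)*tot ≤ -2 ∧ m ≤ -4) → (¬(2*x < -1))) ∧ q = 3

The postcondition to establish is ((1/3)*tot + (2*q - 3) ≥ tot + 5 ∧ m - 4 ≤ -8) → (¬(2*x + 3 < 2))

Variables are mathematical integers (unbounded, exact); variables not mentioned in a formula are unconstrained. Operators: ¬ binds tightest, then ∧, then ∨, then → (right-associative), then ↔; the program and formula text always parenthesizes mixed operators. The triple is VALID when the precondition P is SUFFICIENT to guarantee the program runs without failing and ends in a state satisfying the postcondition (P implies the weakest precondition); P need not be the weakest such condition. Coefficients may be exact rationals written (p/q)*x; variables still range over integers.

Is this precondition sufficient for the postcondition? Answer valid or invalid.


Working backward. After the program, the postcondition ((1/3)*tot + (2*q - 3) ≥ tot + 5 ∧ m - 4 ≤ -8) → (¬(2*x + 3 < 2)) must hold; in canonical form it is (2*q ≥ (2/3)*tot + 8 ∧ m ≤ -4) → (¬(2*x < -1)).
Before skip: (2*q ≥ (2/3)*tot + 8 ∧ m ≤ -4) → (¬(2*x < -1))
Before skip: (2*q ≥ (2/3)*tot + 8 ∧ m ≤ -4) → (¬(2*x < -1))
The weakest precondition is (2*q ≥ (2/3)*tot + 8 ∧ m ≤ -4) → (¬(2*x < -1)).
Check whether (((2/3)*tot ≤ -2 ∧ m ≤ -4) → (¬(2*x < -1))) ∧ q = 3 implies it.
Every state satisfying the precondition satisfies the weakest precondition: the implication holds.
Answer: valid


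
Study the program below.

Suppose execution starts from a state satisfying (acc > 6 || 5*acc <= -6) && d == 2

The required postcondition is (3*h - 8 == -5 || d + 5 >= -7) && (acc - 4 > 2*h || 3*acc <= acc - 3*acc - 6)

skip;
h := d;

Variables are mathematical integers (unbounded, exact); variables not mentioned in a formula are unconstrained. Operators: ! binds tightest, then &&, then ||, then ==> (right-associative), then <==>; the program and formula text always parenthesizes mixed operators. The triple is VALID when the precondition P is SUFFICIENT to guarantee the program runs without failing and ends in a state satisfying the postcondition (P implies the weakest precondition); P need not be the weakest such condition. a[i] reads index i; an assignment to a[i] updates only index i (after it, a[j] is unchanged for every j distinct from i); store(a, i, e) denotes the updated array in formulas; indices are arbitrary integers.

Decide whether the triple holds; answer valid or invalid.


Working backward. After the program, the postcondition (3*h - 8 == -5 || d + 5 >= -7) && (acc - 4 > 2*h || 3*acc <= acc - 3*acc - 6) must hold; in canonical form it is (3*h == 3 || d >= -12) && (acc > 2*h + 4 || 5*acc <= -6).
Before h := d: (3*d == 3 || d >= -12) && (acc > 2*d + 4 || 5*acc <= -6)
Before skip: (3*d == 3 || d >= -12) && (acc > 2*d + 4 || 5*acc <= -6)
The weakest precondition is (3*d == 3 || d >= -12) && (acc > 2*d + 4 || 5*acc <= -6).
Check whether (acc > 6 || 5*acc <= -6) && d == 2 implies it.
Countermodel: at the initial state acc = 7, d = 2, the precondition holds but the weakest precondition fails.
Answer: invalid


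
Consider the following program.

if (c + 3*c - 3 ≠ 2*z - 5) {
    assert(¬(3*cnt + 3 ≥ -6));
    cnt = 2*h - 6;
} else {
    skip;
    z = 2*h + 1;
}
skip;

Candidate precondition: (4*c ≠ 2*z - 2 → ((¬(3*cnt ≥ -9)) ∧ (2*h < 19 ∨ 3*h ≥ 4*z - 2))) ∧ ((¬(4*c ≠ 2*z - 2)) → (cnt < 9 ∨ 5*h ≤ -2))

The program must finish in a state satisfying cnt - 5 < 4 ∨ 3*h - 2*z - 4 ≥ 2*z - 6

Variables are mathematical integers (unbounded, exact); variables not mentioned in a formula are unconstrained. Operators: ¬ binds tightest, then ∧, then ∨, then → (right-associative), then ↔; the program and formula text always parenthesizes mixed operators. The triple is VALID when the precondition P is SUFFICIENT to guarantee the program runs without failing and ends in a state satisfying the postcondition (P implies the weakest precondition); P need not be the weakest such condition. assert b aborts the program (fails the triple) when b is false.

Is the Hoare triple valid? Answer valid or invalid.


Working backward. After the program, the postcondition cnt - 5 < 4 ∨ 3*h - 2*z - 4 ≥ 2*z - 6 must hold; in canonical form it is cnt < 9 ∨ 3*h ≥ 4*z - 2.
Before skip: cnt < 9 ∨ 3*h ≥ 4*z - 2
Then branch requires (¬(3*cnt ≥ -9)) ∧ (2*h < 15 ∨ 3*h ≥ 4*z - 2); else branch requires cnt < 9 ∨ 5*h ≤ -2.
Before the if: (4*c ≠ 2*z - 2 → ((¬(3*cnt ≥ -9)) ∧ (2*h < 15 ∨ 3*h ≥ 4*z - 2))) ∧ ((¬(4*c ≠ 2*z - 2)) → (cnt < 9 ∨ 5*h ≤ -2))
The weakest precondition is (4*c ≠ 2*z - 2 → ((¬(3*cnt ≥ -9)) ∧ (2*h < 15 ∨ 3*h ≥ 4*z - 2))) ∧ ((¬(4*c ≠ 2*z - 2)) → (cnt < 9 ∨ 5*h ≤ -2)).
Check whether (4*c ≠ 2*z - 2 → ((¬(3*cnt ≥ -9)) ∧ (2*h < 19 ∨ 3*h ≥ 4*z - 2))) ∧ ((¬(4*c ≠ 2*z - 2)) → (cnt < 9 ∨ 5*h ≤ -2)) implies it.
Countermodel: at the initial state c = 4, cnt = -4, h = 8, z = 8, the precondition holds but the weakest precondition fails.
Answer: invalid


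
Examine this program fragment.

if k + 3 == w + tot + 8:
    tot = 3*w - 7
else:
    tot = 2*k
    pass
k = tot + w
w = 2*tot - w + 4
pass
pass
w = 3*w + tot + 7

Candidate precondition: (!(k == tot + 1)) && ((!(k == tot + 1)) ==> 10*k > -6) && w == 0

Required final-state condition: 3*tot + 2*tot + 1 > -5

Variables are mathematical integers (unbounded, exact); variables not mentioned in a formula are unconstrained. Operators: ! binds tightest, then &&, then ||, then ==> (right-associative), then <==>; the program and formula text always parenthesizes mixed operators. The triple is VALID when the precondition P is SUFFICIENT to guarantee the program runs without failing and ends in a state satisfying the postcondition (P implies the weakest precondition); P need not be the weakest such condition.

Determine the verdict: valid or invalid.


Working backward. After the program, the postcondition 3*tot + 2*tot + 1 > -5 must hold; in canonical form it is 5*tot > -6.
Before w := 3*w + tot + 7: 5*tot > -6
Before skip: 5*tot > -6
Before skip: 5*tot > -6
Before w := 2*tot - w + 4: 5*tot > -6
Before k := tot + w: 5*tot > -6
Then branch requires 15*w > 29; else branch requires 10*k > -6.
Before the if: (k == tot + w + 5 ==> 15*w > 29) && ((!(k == tot + w + 5)) ==> 10*k > -6)
The weakest precondition is (k == tot + w + 5 ==> 15*w > 29) && ((!(k == tot + w + 5)) ==> 10*k > -6).
Check whether (!(k == tot + 1)) && ((!(k == tot + 1)) ==> 10*k > -6) && w == 0 implies it.
Countermodel: at the initial state k = 0, tot = -5, w = 0, the precondition holds but the weakest precondition fails.
Answer: invalid


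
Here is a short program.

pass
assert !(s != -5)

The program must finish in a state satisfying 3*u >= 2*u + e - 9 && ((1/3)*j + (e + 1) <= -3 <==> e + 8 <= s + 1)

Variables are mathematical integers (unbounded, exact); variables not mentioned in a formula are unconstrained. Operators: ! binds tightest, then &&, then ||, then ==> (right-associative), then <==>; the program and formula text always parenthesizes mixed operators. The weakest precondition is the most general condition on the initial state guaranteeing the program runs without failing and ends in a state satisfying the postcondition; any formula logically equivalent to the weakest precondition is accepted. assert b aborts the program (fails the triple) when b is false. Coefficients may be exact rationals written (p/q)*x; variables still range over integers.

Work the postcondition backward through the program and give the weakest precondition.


Working backward. After the program, the postcondition 3*u >= 2*u + e - 9 && ((1/3)*j + (e + 1) <= -3 <==> e + 8 <= s + 1) must hold; in canonical form it is u >= e - 9 && (e + (1/3)*j <= -4 <==> e <= s - 7).
Before assert !(s != -5): (!(s != -5)) && u >= e - 9 && (e + (1/3)*j <= -4 <==> e <= s - 7)
Before skip: (!(s != -5)) && u >= e - 9 && (e + (1/3)*j <= -4 <==> e <= s - 7)
Answer: WP = (!(s != -5)) && u >= e - 9 && (e + (1/3)*j <= -4 <==> e <= s - 7)


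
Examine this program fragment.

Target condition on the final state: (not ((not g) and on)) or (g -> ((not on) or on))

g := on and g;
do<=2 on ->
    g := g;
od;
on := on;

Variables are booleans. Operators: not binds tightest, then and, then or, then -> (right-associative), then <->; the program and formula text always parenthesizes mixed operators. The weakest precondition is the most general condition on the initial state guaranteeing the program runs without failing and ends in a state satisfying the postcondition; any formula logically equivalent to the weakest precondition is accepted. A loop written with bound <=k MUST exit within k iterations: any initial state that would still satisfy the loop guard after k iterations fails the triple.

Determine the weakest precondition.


Working backward. After the program, the postcondition (not ((not g) and on)) or (g -> ((not on) or on)) must hold; in canonical form it is true.
Before on := on: true
Before the loop (bound <=2), unroll the exhaustion recursion (WP_0 = exit-now case; WP_j = one more guarded iteration, up to j = 2):
  WP_0: not on
  WP_1: on -> (not on)
  WP_2: on -> (on -> (not on))
So before the loop: on -> (on -> (not on))
Before g := on and g: on -> (on -> (not on))
Answer: WP = on -> (on -> (not on))


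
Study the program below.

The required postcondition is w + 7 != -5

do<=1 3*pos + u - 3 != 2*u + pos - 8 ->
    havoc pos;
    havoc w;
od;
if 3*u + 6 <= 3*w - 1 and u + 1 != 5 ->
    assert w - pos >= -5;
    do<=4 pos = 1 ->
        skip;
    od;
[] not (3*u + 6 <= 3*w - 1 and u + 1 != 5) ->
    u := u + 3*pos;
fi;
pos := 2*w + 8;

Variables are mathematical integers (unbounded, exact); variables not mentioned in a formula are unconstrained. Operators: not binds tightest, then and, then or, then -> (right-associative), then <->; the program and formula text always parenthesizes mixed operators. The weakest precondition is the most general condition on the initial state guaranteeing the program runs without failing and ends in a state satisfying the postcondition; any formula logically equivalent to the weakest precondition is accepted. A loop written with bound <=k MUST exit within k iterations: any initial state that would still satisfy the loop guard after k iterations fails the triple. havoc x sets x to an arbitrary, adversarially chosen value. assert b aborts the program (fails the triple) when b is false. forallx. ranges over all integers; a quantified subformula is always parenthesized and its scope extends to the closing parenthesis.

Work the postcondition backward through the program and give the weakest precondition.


Working backward. After the program, the postcondition w + 7 != -5 must hold; in canonical form it is w != -12.
Before pos := 2*w + 8: w != -12
Then branch requires w >= pos - 5 and (pos = 1 -> ((pos = 1 -> ((pos = 1 -> ((pos = 1 -> ((not (pos = 1)) and w != -12)) and ((not (pos = 1)) -> w != -12))) and ((not (pos = 1)) -> w != -12))) and ((not (pos = 1)) -> w != -12))) and ((not (pos = 1)) -> w != -12); else branch requires w != -12.
Before the if: ((3*u <= 3*w - 7 and u != 4) -> (w >= pos - 5 and (pos = 1 -> ((pos = 1 -> ((pos = 1 -> ((pos = 1 -> ((not (pos = 1)) and w != -12)) and ((not (pos = 1)) -> w != -12))) and ((not (pos = 1)) -> w != -12))) and ((not (pos = 1)) -> w != -12))) and ((not (pos = 1)) -> w != -12))) and ((not (3*u <= 3*w - 7 and u != 4)) -> w != -12)
Before the loop (bound <=1), unroll the exhaustion recursion (WP_0 = exit-now case; WP_j = one more guarded iteration, up to j = 1):
  WP_0: (not (2*pos != u - 5)) and ((3*u <= 3*w - 7 and u != 4) -> (w >= pos - 5 and (pos = 1 -> ((pos = 1 -> ((pos = 1 -> ((pos = 1 -> ((not (pos = 1)) and w != -12)) and ((not (pos = 1)) -> w != -12))) and ((not (pos = 1)) -> w != -12))) and ((not (pos = 1)) -> w != -12))) and ((not (pos = 1)) -> w != -12))) and ((not (3*u <= 3*w - 7 and u != 4)) -> w != -12)
  WP_1: (2*pos != u - 5 -> (forall pos_1. (forall w_1. ((not (2*pos_1 != u - 5)) and ((3*u <= 3*w_1 - 7 and u != 4) -> (w_1 >= pos_1 - 5 and (pos_1 = 1 -> ((pos_1 = 1 -> ((pos_1 = 1 -> ((pos_1 = 1 -> ((not (pos_1 = 1)) and w_1 != -12)) and ((not (pos_1 = 1)) -> w_1 != -12))) and ((not (pos_1 = 1)) -> w_1 != -12))) and ((not (pos_1 = 1)) -> w_1 != -12))) and ((not (pos_1 = 1)) -> w_1 != -12))) and ((not (3*u <= 3*w_1 - 7 and u != 4)) -> w_1 != -12))))) and ((not (2*pos != u - 5)) -> (((3*u <= 3*w - 7 and u != 4) -> (w >= pos - 5 and (pos = 1 -> ((pos = 1 -> ((pos = 1 -> ((pos = 1 -> ((not (pos = 1)) and w != -12)) and ((not (pos = 1)) -> w != -12))) and ((not (pos = 1)) -> w != -12))) and ((not (pos = 1)) -> w != -12))) and ((not (pos = 1)) -> w != -12))) and ((not (3*u <= 3*w - 7 and u != 4)) -> w != -12)))
So before the loop: (2*pos != u - 5 -> (forall pos_1. (forall w_1. ((not (2*pos_1 != u - 5)) and ((3*u <= 3*w_1 - 7 and u != 4) -> (w_1 >= pos_1 - 5 and (pos_1 = 1 -> ((pos_1 = 1 -> ((pos_1 = 1 -> ((pos_1 = 1 -> ((not (pos_1 = 1)) and w_1 != -12)) and ((not (pos_1 = 1)) -> w_1 != -12))) and ((not (pos_1 = 1)) -> w_1 != -12))) and ((not (pos_1 = 1)) -> w_1 != -12))) and ((not (pos_1 = 1)) -> w_1 != -12))) and ((not (3*u <= 3*w_1 - 7 and u != 4)) -> w_1 != -12))))) and ((not (2*pos != u - 5)) -> (((3*u <= 3*w - 7 and u != 4) -> (w >= pos - 5 and (pos = 1 -> ((pos = 1 -> ((pos = 1 -> ((pos = 1 -> ((not (pos = 1)) and w != -12)) and ((not (pos = 1)) -> w != -12))) and ((not (pos = 1)) -> w != -12))) and ((not (pos = 1)) -> w != -12))) and ((not (pos = 1)) -> w != -12))) and ((not (3*u <= 3*w - 7 and u != 4)) -> w != -12)))
Answer: WP = (2*pos != u - 5 -> (forall pos_1. (forall w_1. ((not (2*pos_1 != u - 5)) and ((3*u <= 3*w_1 - 7 and u != 4) -> (w_1 >= pos_1 - 5 and (pos_1 = 1 -> ((pos_1 = 1 -> ((pos_1 = 1 -> ((pos_1 = 1 -> ((not (pos_1 = 1)) and w_1 != -12)) and ((not (pos_1 = 1)) -> w_1 != -12))) and ((not (pos_1 = 1)) -> w_1 != -12))) and ((not (pos_1 = 1)) -> w_1 != -12))) and ((not (pos_1 = 1)) -> w_1 != -12))) and ((not (3*u <= 3*w_1 - 7 and u != 4)) -> w_1 != -12))))) and ((not (2*pos != u - 5)) -> (((3*u <= 3*w - 7 and u != 4) -> (w >= pos - 5 and (pos = 1 -> ((pos = 1 -> ((pos = 1 -> ((pos = 1 -> ((not (pos = 1)) and w != -12)) and ((not (pos = 1)) -> w != -12))) and ((not (pos = 1)) -> w != -12))) and ((not (pos = 1)) -> w != -12))) and ((not (pos = 1)) -> w != -12))) and ((not (3*u <= 3*w - 7 and u != 4)) -> w != -12)))


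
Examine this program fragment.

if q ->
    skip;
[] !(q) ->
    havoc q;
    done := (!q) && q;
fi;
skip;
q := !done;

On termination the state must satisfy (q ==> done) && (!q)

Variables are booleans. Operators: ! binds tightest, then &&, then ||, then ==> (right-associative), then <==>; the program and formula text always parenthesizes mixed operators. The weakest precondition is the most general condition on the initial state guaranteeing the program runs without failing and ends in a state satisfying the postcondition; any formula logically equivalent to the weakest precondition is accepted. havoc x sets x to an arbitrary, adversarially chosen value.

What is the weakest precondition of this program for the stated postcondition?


Working backward. After the program, (q ==> done) && (!q) must hold.
Before q := !done: ((!done) ==> done) && done
Before skip: ((!done) ==> done) && done
Then branch requires ((!done) ==> done) && done; else branch requires false.
Before the if: (q ==> (((!done) ==> done) && done)) && q
Answer: WP = (q ==> (((!done) ==> done) && done)) && q


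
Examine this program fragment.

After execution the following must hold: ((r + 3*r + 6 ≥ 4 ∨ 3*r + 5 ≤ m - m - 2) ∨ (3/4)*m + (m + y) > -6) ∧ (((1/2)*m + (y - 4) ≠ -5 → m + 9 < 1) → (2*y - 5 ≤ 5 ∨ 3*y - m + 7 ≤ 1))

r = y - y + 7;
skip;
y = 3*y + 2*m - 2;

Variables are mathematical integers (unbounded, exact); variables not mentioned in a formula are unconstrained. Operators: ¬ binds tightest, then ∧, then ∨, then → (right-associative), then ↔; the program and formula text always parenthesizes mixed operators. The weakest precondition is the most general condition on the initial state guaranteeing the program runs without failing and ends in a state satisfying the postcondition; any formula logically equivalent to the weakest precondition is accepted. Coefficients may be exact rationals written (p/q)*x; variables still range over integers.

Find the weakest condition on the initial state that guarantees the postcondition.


Working backward. After the program, the postcondition ((r + 3*r + 6 ≥ 4 ∨ 3*r + 5 ≤ m - m - 2) ∨ (3/4)*m + (m + y) > -6) ∧ (((1/2)*m + (y - 4) ≠ -5 → m + 9 < 1) → (2*y - 5 ≤ 5 ∨ 3*y - m + 7 ≤ 1)) must hold; in canonical form it is (4*r ≥ -2 ∨ 3*r ≤ -7 ∨ (7/4)*m + y > -6) ∧ (((1/2)*m + y ≠ -1 → m < -8) → (2*y ≤ 10 ∨ 3*y ≤ m - 6)).
Before y := 3*y + 2*m - 2: (4*r ≥ -2 ∨ 3*r ≤ -7 ∨ (15/4)*m + 3*y > -4) ∧ (((5/2)*m + 3*y ≠ 1 → m < -8) → (4*m + 6*y ≤ 14 ∨ 5*m + 9*y ≤ 0))
Before skip: (4*r ≥ -2 ∨ 3*r ≤ -7 ∨ (15/4)*m + 3*y > -4) ∧ (((5/2)*m + 3*y ≠ 1 → m < -8) → (4*m + 6*y ≤ 14 ∨ 5*m + 9*y ≤ 0))
Before r := y - y + 7: ((5/2)*m + 3*y ≠ 1 → m < -8) → (4*m + 6*y ≤ 14 ∨ 5*m + 9*y ≤ 0)
Answer: WP = ((5/2)*m + 3*y ≠ 1 → m < -8) → (4*m + 6*y ≤ 14 ∨ 5*m + 9*y ≤ 0)


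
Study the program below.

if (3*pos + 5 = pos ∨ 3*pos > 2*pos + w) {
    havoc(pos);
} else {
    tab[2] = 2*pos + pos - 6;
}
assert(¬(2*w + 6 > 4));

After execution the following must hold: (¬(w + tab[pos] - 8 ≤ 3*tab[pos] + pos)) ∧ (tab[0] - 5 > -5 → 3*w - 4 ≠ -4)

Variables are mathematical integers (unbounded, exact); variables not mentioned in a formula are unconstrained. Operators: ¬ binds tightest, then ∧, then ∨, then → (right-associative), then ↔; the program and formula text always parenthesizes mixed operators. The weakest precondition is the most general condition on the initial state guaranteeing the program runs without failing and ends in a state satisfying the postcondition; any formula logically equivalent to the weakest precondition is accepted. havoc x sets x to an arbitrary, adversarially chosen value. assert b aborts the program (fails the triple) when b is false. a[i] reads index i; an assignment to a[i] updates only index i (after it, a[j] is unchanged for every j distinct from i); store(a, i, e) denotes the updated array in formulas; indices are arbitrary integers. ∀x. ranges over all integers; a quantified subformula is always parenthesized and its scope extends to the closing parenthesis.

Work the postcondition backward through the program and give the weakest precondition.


Working backward. After the program, the postcondition (¬(w + tab[pos] - 8 ≤ 3*tab[pos] + pos)) ∧ (tab[0] - 5 > -5 → 3*w - 4 ≠ -4) must hold; in canonical form it is (¬(w ≤ 2*tab[pos] + pos + 8)) ∧ (tab[0] > 0 → 3*w ≠ 0).
Before assert ¬(2*w + 6 > 4): (¬(2*w > -2)) ∧ (¬(w ≤ 2*tab[pos] + pos + 8)) ∧ (tab[0] > 0 → 3*w ≠ 0)
Then branch requires ∀pos_1. ((¬(2*w > -2)) ∧ (¬(w ≤ 2*tab[pos_1] + pos_1 + 8)) ∧ (tab[0] > 0 → 3*w ≠ 0)); else branch requires (¬(2*w > -2)) ∧ (¬(w ≤ 2*store(tab, 2, 3*pos - 6)[pos] + pos + 8)) ∧ (tab[0] > 0 → 3*w ≠ 0).
Before the if: ((2*pos = -5 ∨ pos > w) → (∀pos_1. ((¬(2*w > -2)) ∧ (¬(w ≤ 2*tab[pos_1] + pos_1 + 8)) ∧ (tab[0] > 0 → 3*w ≠ 0)))) ∧ ((¬(2*pos = -5 ∨ pos > w)) → ((¬(2*w > -2)) ∧ (¬(w ≤ 2*store(tab, 2, 3*pos - 6)[pos] + pos + 8)) ∧ (tab[0] > 0 → 3*w ≠ 0)))
Answer: WP = ((2*pos = -5 ∨ pos > w) → (∀pos_1. ((¬(2*w > -2)) ∧ (¬(w ≤ 2*tab[pos_1] + pos_1 + 8)) ∧ (tab[0] > 0 → 3*w ≠ 0)))) ∧ ((¬(2*pos = -5 ∨ pos > w)) → ((¬(2*w > -2)) ∧ (¬(w ≤ 2*store(tab, 2, 3*pos - 6)[pos] + pos + 8)) ∧ (tab[0] > 0 → 3*w ≠ 0)))


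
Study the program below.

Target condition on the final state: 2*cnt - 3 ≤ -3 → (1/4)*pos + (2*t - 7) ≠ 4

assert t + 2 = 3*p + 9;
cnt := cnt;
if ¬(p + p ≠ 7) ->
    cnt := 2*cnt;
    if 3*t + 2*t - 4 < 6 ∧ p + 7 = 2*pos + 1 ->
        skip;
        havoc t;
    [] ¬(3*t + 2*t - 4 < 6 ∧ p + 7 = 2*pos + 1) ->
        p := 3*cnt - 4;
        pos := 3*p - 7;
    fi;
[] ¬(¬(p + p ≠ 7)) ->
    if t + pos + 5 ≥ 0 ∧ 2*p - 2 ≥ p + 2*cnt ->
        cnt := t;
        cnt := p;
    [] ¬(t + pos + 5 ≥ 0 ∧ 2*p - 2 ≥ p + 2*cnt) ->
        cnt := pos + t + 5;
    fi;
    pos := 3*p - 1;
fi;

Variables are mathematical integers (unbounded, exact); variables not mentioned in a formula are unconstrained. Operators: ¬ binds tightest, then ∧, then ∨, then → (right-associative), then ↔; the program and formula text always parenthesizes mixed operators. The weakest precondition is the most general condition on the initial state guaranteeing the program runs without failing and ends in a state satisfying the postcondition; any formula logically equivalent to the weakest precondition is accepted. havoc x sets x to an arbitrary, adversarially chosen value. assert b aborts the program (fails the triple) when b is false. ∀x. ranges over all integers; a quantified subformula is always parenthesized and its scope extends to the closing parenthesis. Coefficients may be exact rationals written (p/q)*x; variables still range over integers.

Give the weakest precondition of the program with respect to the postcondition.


Working backward. After the program, the postcondition 2*cnt - 3 ≤ -3 → (1/4)*pos + (2*t - 7) ≠ 4 must hold; in canonical form it is 2*cnt ≤ 0 → (1/4)*pos + 2*t ≠ 11.
Then branch requires ((5*t < 10 ∧ p = 2*pos - 6) → (∀t_1. (4*cnt ≤ 0 → (1/4)*pos + 2*t_1 ≠ 11))) ∧ ((¬(5*t < 10 ∧ p = 2*pos - 6)) → (4*cnt ≤ 0 → (9/2)*cnt + 2*t ≠ 63/4)); else branch requires ((pos + t ≥ -5 ∧ p ≥ 2*cnt + 2) → (2*p ≤ 0 → (3/4)*p + 2*t ≠ 45/4)) ∧ ((¬(pos + t ≥ -5 ∧ p ≥ 2*cnt + 2)) → (2*pos + 2*t ≤ -10 → (3/4)*p + 2*t ≠ 45/4)).
Before the if: ((¬(2*p ≠ 7)) → (((5*t < 10 ∧ p = 2*pos - 6) → (∀t_1. (4*cnt ≤ 0 → (1/4)*pos + 2*t_1 ≠ 11))) ∧ ((¬(5*t < 10 ∧ p = 2*pos - 6)) → (4*cnt ≤ 0 → (9/2)*cnt + 2*t ≠ 63/4)))) ∧ (2*p ≠ 7 → (((pos + t ≥ -5 ∧ p ≥ 2*cnt + 2) → (2*p ≤ 0 → (3/4)*p + 2*t ≠ 45/4)) ∧ ((¬(pos + t ≥ -5 ∧ p ≥ 2*cnt + 2)) → (2*pos + 2*t ≤ -10 → (3/4)*p + 2*t ≠ 45/4))))
Before cnt := cnt: ((¬(2*p ≠ 7)) → (((5*t < 10 ∧ p = 2*pos - 6) → (∀t_1. (4*cnt ≤ 0 → (1/4)*pos + 2*t_1 ≠ 11))) ∧ ((¬(5*t < 10 ∧ p = 2*pos - 6)) → (4*cnt ≤ 0 → (9/2)*cnt + 2*t ≠ 63/4)))) ∧ (2*p ≠ 7 → (((pos + t ≥ -5 ∧ p ≥ 2*cnt + 2) → (2*p ≤ 0 → (3/4)*p + 2*t ≠ 45/4)) ∧ ((¬(pos + t ≥ -5 ∧ p ≥ 2*cnt + 2)) → (2*pos + 2*t ≤ -10 → (3/4)*p + 2*t ≠ 45/4))))
Before assert t + 2 = 3*p + 9: t = 3*p + 7 ∧ ((¬(2*p ≠ 7)) → (((5*t < 10 ∧ p = 2*pos - 6) → (∀t_1. (4*cnt ≤ 0 → (1/4)*pos + 2*t_1 ≠ 11))) ∧ ((¬(5*t < 10 ∧ p = 2*pos - 6)) → (4*cnt ≤ 0 → (9/2)*cnt + 2*t ≠ 63/4)))) ∧ (2*p ≠ 7 → (((pos + t ≥ -5 ∧ p ≥ 2*cnt + 2) → (2*p ≤ 0 → (3/4)*p + 2*t ≠ 45/4)) ∧ ((¬(pos + t ≥ -5 ∧ p ≥ 2*cnt + 2)) → (2*pos + 2*t ≤ -10 → (3/4)*p + 2*t ≠ 45/4))))
Answer: WP = t = 3*p + 7 ∧ ((¬(2*p ≠ 7)) → (((5*t < 10 ∧ p = 2*pos - 6) → (∀t_1. (4*cnt ≤ 0 → (1/4)*pos + 2*t_1 ≠ 11))) ∧ ((¬(5*t < 10 ∧ p = 2*pos - 6)) → (4*cnt ≤ 0 → (9/2)*cnt + 2*t ≠ 63/4)))) ∧ (2*p ≠ 7 → (((pos + t ≥ -5 ∧ p ≥ 2*cnt + 2) → (2*p ≤ 0 → (3/4)*p + 2*t ≠ 45/4)) ∧ ((¬(pos + t ≥ -5 ∧ p ≥ 2*cnt + 2)) → (2*pos + 2*t ≤ -10 → (3/4)*p + 2*t ≠ 45/4))))


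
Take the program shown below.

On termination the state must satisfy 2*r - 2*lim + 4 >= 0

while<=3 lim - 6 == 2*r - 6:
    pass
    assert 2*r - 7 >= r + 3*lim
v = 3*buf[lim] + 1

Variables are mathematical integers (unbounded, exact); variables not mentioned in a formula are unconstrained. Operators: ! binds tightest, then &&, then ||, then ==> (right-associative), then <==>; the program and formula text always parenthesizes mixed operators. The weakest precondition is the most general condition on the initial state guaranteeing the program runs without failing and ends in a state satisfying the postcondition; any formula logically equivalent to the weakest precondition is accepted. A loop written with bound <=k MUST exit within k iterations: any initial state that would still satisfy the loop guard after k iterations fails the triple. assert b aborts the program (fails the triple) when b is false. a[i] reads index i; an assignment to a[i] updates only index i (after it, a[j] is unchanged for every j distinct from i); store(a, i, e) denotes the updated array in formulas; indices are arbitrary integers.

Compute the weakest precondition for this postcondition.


Working backward. After the program, the postcondition 2*r - 2*lim + 4 >= 0 must hold; in canonical form it is 2*r >= 2*lim - 4.
Before v := 3*buf[lim] + 1: 2*r >= 2*lim - 4
Before the loop (bound <=3), unroll the exhaustion recursion (WP_0 = exit-now case; WP_j = one more guarded iteration, up to j = 3):
  WP_0: (!(lim == 2*r)) && 2*r >= 2*lim - 4
  WP_1: (lim == 2*r ==> (r >= 3*lim + 7 && (!(lim == 2*r)) && 2*r >= 2*lim - 4)) && ((!(lim == 2*r)) ==> 2*r >= 2*lim - 4)
  WP_2: (lim == 2*r ==> (r >= 3*lim + 7 && (lim == 2*r ==> (r >= 3*lim + 7 && (!(lim == 2*r)) && 2*r >= 2*lim - 4)) && ((!(lim == 2*r)) ==> 2*r >= 2*lim - 4))) && ((!(lim == 2*r)) ==> 2*r >= 2*lim - 4)
  WP_3: (lim == 2*r ==> (r >= 3*lim + 7 && (lim == 2*r ==> (r >= 3*lim + 7 && (lim == 2*r ==> (r >= 3*lim + 7 && (!(lim == 2*r)) && 2*r >= 2*lim - 4)) && ((!(lim == 2*r)) ==> 2*r >= 2*lim - 4))) && ((!(lim == 2*r)) ==> 2*r >= 2*lim - 4))) && ((!(lim == 2*r)) ==> 2*r >= 2*lim - 4)
So before the loop: (lim == 2*r ==> (r >= 3*lim + 7 && (lim == 2*r ==> (r >= 3*lim + 7 && (lim == 2*r ==> (r >= 3*lim + 7 && (!(lim == 2*r)) && 2*r >= 2*lim - 4)) && ((!(lim == 2*r)) ==> 2*r >= 2*lim - 4))) && ((!(lim == 2*r)) ==> 2*r >= 2*lim - 4))) && ((!(lim == 2*r)) ==> 2*r >= 2*lim - 4)
Answer: WP = (lim == 2*r ==> (r >= 3*lim + 7 && (lim == 2*r ==> (r >= 3*lim + 7 && (lim == 2*r ==> (r >= 3*lim + 7 && (!(lim == 2*r)) && 2*r >= 2*lim - 4)) && ((!(lim == 2*r)) ==> 2*r >= 2*lim - 4))) && ((!(lim == 2*r)) ==> 2*r >= 2*lim - 4))) && ((!(lim == 2*r)) ==> 2*r >= 2*lim - 4)


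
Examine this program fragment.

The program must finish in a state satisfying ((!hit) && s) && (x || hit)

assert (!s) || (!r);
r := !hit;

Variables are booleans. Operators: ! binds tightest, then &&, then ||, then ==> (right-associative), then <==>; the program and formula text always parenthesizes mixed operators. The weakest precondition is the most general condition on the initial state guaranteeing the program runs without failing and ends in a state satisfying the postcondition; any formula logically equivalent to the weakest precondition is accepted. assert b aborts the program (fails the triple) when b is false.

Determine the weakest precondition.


Working backward. After the program, the postcondition ((!hit) && s) && (x || hit) must hold; in canonical form it is (!hit) && s && (x || hit).
Before r := !hit: (!hit) && s && (x || hit)
Before assert (!s) || (!r): ((!s) || (!r)) && (!hit) && s && (x || hit)
Answer: WP = ((!s) || (!r)) && (!hit) && s && (x || hit)


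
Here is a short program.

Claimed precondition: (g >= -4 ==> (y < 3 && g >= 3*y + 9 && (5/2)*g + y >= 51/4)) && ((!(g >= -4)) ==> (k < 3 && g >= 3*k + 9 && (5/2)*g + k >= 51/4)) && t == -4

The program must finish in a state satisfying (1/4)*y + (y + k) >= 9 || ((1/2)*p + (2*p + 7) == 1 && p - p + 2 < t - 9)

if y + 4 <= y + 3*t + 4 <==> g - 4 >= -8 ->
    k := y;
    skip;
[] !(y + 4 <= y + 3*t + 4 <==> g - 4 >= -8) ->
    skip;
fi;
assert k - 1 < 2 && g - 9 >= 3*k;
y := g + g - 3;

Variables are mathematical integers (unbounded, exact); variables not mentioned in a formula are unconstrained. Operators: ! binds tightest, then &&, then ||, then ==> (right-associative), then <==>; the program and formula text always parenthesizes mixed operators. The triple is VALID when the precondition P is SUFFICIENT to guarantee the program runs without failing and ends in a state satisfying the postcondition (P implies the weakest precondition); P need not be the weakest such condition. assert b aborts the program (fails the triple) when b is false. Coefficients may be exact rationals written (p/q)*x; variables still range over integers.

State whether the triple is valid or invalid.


Working backward. After the program, the postcondition (1/4)*y + (y + k) >= 9 || ((1/2)*p + (2*p + 7) == 1 && p - p + 2 < t - 9) must hold; in canonical form it is k + (5/4)*y >= 9 || ((5/2)*p == -6 && t > 11).
Before y := g + g - 3: (5/2)*g + k >= 51/4 || ((5/2)*p == -6 && t > 11)
Before assert k - 1 < 2 && g - 9 >= 3*k: k < 3 && g >= 3*k + 9 && ((5/2)*g + k >= 51/4 || ((5/2)*p == -6 && t > 11))
Then branch requires y < 3 && g >= 3*y + 9 && ((5/2)*g + y >= 51/4 || ((5/2)*p == -6 && t > 11)); else branch requires k < 3 && g >= 3*k + 9 && ((5/2)*g + k >= 51/4 || ((5/2)*p == -6 && t > 11)).
Before the if: ((3*t >= 0 <==> g >= -4) ==> (y < 3 && g >= 3*y + 9 && ((5/2)*g + y >= 51/4 || ((5/2)*p == -6 && t > 11)))) && ((!(3*t >= 0 <==> g >= -4)) ==> (k < 3 && g >= 3*k + 9 && ((5/2)*g + k >= 51/4 || ((5/2)*p == -6 && t > 11))))
The weakest precondition is ((3*t >= 0 <==> g >= -4) ==> (y < 3 && g >= 3*y + 9 && ((5/2)*g + y >= 51/4 || ((5/2)*p == -6 && t > 11)))) && ((!(3*t >= 0 <==> g >= -4)) ==> (k < 3 && g >= 3*k + 9 && ((5/2)*g + k >= 51/4 || ((5/2)*p == -6 && t > 11)))).
Check whether (g >= -4 ==> (y < 3 && g >= 3*y + 9 && (5/2)*g + y >= 51/4)) && ((!(g >= -4)) ==> (k < 3 && g >= 3*k + 9 && (5/2)*g + k >= 51/4)) && t == -4 implies it.
Countermodel: at the initial state g = 6, k = -3, p = 0, t = -4, y = -1, the precondition holds but the weakest precondition fails.
Answer: invalid


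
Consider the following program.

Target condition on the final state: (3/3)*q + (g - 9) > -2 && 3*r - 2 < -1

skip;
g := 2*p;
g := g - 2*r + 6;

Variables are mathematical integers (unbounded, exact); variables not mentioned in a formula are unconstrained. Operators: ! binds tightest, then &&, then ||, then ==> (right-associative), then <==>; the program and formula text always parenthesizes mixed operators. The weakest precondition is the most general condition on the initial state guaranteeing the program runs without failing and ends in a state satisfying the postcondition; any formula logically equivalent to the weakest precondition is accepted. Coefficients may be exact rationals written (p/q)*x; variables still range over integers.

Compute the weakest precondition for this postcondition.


Working backward. After the program, the postcondition (3/3)*q + (g - 9) > -2 && 3*r - 2 < -1 must hold; in canonical form it is g + q > 7 && 3*r < 1.
Before g := g - 2*r + 6: g + q > 2*r + 1 && 3*r < 1
Before g := 2*p: 2*p + q > 2*r + 1 && 3*r < 1
Before skip: 2*p + q > 2*r + 1 && 3*r < 1
Answer: WP = 2*p + q > 2*r + 1 && 3*r < 1


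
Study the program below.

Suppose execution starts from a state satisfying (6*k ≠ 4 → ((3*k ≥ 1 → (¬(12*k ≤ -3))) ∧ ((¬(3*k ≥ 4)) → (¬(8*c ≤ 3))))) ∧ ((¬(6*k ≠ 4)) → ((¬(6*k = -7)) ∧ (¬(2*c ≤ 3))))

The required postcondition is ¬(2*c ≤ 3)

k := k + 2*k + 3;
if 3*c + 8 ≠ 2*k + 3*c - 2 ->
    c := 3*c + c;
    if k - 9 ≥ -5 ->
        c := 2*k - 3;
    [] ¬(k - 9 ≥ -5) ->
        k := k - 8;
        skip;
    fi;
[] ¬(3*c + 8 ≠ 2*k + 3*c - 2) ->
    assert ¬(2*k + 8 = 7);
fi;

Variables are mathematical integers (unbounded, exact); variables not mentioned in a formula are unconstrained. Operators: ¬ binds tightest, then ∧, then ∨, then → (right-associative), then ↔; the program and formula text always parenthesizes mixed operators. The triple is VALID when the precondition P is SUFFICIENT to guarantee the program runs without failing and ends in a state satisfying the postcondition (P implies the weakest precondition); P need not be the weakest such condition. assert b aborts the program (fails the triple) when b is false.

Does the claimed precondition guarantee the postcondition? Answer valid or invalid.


Working backward. After the program, ¬(2*c ≤ 3) must hold.
Then branch requires (k ≥ 4 → (¬(4*k ≤ 9))) ∧ ((¬(k ≥ 4)) → (¬(8*c ≤ 3))); else branch requires (¬(2*k = -1)) ∧ (¬(2*c ≤ 3)).
Before the if: (2*k ≠ 10 → ((k ≥ 4 → (¬(4*k ≤ 9))) ∧ ((¬(k ≥ 4)) → (¬(8*c ≤ 3))))) ∧ ((¬(2*k ≠ 10)) → ((¬(2*k = -1)) ∧ (¬(2*c ≤ 3))))
Before k := k + 2*k + 3: (6*k ≠ 4 → ((3*k ≥ 1 → (¬(12*k ≤ -3))) ∧ ((¬(3*k ≥ 1)) → (¬(8*c ≤ 3))))) ∧ ((¬(6*k ≠ 4)) → ((¬(6*k = -7)) ∧ (¬(2*c ≤ 3))))
The weakest precondition is (6*k ≠ 4 → ((3*k ≥ 1 → (¬(12*k ≤ -3))) ∧ ((¬(3*k ≥ 1)) → (¬(8*c ≤ 3))))) ∧ ((¬(6*k ≠ 4)) → ((¬(6*k = -7)) ∧ (¬(2*c ≤ 3)))).
Check whether (6*k ≠ 4 → ((3*k ≥ 1 → (¬(12*k ≤ -3))) ∧ ((¬(3*k ≥ 4)) → (¬(8*c ≤ 3))))) ∧ ((¬(6*k ≠ 4)) → ((¬(6*k = -7)) ∧ (¬(2*c ≤ 3)))) implies it.
Every state satisfying the precondition satisfies the weakest precondition: the implication holds.
Answer: valid


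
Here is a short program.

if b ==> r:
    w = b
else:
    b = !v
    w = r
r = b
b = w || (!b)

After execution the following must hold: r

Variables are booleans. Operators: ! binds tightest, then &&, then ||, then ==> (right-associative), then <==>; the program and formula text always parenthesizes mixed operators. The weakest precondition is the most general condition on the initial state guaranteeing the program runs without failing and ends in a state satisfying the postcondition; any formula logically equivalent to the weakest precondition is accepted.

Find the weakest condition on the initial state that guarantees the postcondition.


Working backward. After the program, r must hold.
Before b := w || (!b): r
Before r := b: b
Then branch requires b; else branch requires !v.
Before the if: ((b ==> r) ==> b) && ((!(b ==> r)) ==> (!v))
Answer: WP = ((b ==> r) ==> b) && ((!(b ==> r)) ==> (!v))


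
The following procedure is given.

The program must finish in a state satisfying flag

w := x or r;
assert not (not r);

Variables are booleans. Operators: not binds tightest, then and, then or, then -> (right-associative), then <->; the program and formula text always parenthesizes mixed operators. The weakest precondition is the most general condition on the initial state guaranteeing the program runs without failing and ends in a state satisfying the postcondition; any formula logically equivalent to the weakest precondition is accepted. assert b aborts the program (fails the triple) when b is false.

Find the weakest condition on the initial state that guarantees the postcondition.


Working backward. After the program, flag must hold.
Before assert not (not r): r and flag
Before w := x or r: r and flag
Answer: WP = r and flag


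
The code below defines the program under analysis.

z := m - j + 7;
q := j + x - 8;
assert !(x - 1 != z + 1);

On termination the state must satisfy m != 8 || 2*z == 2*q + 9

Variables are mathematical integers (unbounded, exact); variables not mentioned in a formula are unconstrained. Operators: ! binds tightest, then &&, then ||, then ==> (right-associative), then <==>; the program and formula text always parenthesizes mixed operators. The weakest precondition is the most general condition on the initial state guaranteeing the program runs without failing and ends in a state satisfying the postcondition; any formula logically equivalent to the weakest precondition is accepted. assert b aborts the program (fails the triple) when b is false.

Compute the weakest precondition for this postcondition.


Working backward. After the program, m != 8 || 2*z == 2*q + 9 must hold.
Before assert !(x - 1 != z + 1): (!(x != z + 2)) && (m != 8 || 2*z == 2*q + 9)
Before q := j + x - 8: (!(x != z + 2)) && (m != 8 || 2*z == 2*j + 2*x - 7)
Before z := m - j + 7: (!(j + x != m + 9)) && (m != 8 || 2*m == 4*j + 2*x - 21)
Answer: WP = (!(j + x != m + 9)) && (m != 8 || 2*m == 4*j + 2*x - 21)


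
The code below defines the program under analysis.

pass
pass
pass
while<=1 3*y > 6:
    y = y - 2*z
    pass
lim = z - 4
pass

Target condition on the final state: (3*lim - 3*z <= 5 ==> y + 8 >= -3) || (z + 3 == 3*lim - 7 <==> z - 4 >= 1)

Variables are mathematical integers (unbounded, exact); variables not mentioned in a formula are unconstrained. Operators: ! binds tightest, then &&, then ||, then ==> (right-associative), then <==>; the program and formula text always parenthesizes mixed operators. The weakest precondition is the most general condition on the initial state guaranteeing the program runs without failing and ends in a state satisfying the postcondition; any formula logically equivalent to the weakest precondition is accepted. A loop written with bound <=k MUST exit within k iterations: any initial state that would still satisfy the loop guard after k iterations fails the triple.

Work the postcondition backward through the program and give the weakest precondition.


Working backward. After the program, the postcondition (3*lim - 3*z <= 5 ==> y + 8 >= -3) || (z + 3 == 3*lim - 7 <==> z - 4 >= 1) must hold; in canonical form it is (3*lim <= 3*z + 5 ==> y >= -11) || (z == 3*lim - 10 <==> z >= 5).
Before skip: (3*lim <= 3*z + 5 ==> y >= -11) || (z == 3*lim - 10 <==> z >= 5)
Before lim := z - 4: y >= -11 || (2*z == 22 <==> z >= 5)
Before the loop (bound <=1), unroll the exhaustion recursion (WP_0 = exit-now case; WP_j = one more guarded iteration, up to j = 1):
  WP_0: (!(3*y > 6)) && (y >= -11 || (2*z == 22 <==> z >= 5))
  WP_1: (3*y > 6 ==> ((!(3*y > 6*z + 6)) && (y >= 2*z - 11 || (2*z == 22 <==> z >= 5)))) && ((!(3*y > 6)) ==> (y >= -11 || (2*z == 22 <==> z >= 5)))
So before the loop: (3*y > 6 ==> ((!(3*y > 6*z + 6)) && (y >= 2*z - 11 || (2*z == 22 <==> z >= 5)))) && ((!(3*y > 6)) ==> (y >= -11 || (2*z == 22 <==> z >= 5)))
Before skip: (3*y > 6 ==> ((!(3*y > 6*z + 6)) && (y >= 2*z - 11 || (2*z == 22 <==> z >= 5)))) && ((!(3*y > 6)) ==> (y >= -11 || (2*z == 22 <==> z >= 5)))
Before skip: (3*y > 6 ==> ((!(3*y > 6*z + 6)) && (y >= 2*z - 11 || (2*z == 22 <==> z >= 5)))) && ((!(3*y > 6)) ==> (y >= -11 || (2*z == 22 <==> z >= 5)))
Before skip: (3*y > 6 ==> ((!(3*y > 6*z + 6)) && (y >= 2*z - 11 || (2*z == 22 <==> z >= 5)))) && ((!(3*y > 6)) ==> (y >= -11 || (2*z == 22 <==> z >= 5)))
Answer: WP = (3*y > 6 ==> ((!(3*y > 6*z + 6)) && (y >= 2*z - 11 || (2*z == 22 <==> z >= 5)))) && ((!(3*y > 6)) ==> (y >= -11 || (2*z == 22 <==> z >= 5)))
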